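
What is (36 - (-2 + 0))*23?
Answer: 874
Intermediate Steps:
(36 - (-2 + 0))*23 = (36 - 1*(-2))*23 = (36 + 2)*23 = 38*23 = 874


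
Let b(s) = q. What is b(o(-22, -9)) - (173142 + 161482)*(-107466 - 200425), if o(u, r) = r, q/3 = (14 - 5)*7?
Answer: 103027718173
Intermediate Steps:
q = 189 (q = 3*((14 - 5)*7) = 3*(9*7) = 3*63 = 189)
b(s) = 189
b(o(-22, -9)) - (173142 + 161482)*(-107466 - 200425) = 189 - (173142 + 161482)*(-107466 - 200425) = 189 - 334624*(-307891) = 189 - 1*(-103027717984) = 189 + 103027717984 = 103027718173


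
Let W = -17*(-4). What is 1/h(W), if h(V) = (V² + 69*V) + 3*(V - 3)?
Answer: 1/9511 ≈ 0.00010514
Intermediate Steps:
W = 68
h(V) = -9 + V² + 72*V (h(V) = (V² + 69*V) + 3*(-3 + V) = (V² + 69*V) + (-9 + 3*V) = -9 + V² + 72*V)
1/h(W) = 1/(-9 + 68² + 72*68) = 1/(-9 + 4624 + 4896) = 1/9511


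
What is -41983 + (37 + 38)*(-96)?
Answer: -49183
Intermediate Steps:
-41983 + (37 + 38)*(-96) = -41983 + 75*(-96) = -41983 - 7200 = -49183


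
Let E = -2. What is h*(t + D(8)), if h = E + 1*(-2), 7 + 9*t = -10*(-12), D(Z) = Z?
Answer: -740/9 ≈ -82.222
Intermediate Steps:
t = 113/9 (t = -7/9 + (-10*(-12))/9 = -7/9 + (⅑)*120 = -7/9 + 40/3 = 113/9 ≈ 12.556)
h = -4 (h = -2 + 1*(-2) = -2 - 2 = -4)
h*(t + D(8)) = -4*(113/9 + 8) = -4*185/9 = -740/9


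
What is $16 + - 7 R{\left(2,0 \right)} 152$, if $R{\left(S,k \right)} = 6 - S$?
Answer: $-4240$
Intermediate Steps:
$16 + - 7 R{\left(2,0 \right)} 152 = 16 + - 7 \left(6 - 2\right) 152 = 16 + \left(-7\right) 4 \cdot 152 = 16 - 4256 = -4240$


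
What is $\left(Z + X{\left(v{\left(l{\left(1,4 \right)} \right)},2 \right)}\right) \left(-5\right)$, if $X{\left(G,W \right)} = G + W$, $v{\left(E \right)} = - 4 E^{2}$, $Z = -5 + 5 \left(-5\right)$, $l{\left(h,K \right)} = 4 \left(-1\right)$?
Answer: $460$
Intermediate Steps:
$l{\left(h,K \right)} = -4$
$Z = -30$ ($Z = -5 - 25 = -30$)
$\left(Z + X{\left(v{\left(l{\left(1,4 \right)} \right)},2 \right)}\right) \left(-5\right) = \left(-30 + \left(- 4 \left(-4\right)^{2} + 2\right)\right) \left(-5\right) = \left(-30 + \left(\left(-4\right) 16 + 2\right)\right) \left(-5\right) = \left(-30 + \left(-64 + 2\right)\right) \left(-5\right) = \left(-30 - 62\right) \left(-5\right) = \left(-92\right) \left(-5\right) = 460$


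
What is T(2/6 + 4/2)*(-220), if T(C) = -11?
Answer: 2420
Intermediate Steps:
T(2/6 + 4/2)*(-220) = -11*(-220) = 2420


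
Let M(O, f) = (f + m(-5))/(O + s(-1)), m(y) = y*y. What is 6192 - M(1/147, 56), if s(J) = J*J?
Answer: 904509/148 ≈ 6111.5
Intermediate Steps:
m(y) = y**2
s(J) = J**2
M(O, f) = (25 + f)/(1 + O) (M(O, f) = (f + (-5)**2)/(O + (-1)**2) = (f + 25)/(O + 1) = (25 + f)/(1 + O))
6192 - M(1/147, 56) = 6192 - (25 + 56)/(1 + 1/147) = 6192 - 81/(1 + 1/147) = 6192 - 81/148/147 = 6192 - 147*81/148 = 6192 - 1*11907/148 = 6192 - 11907/148 = 904509/148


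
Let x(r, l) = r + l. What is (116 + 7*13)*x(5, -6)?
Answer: -207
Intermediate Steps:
x(r, l) = l + r
(116 + 7*13)*x(5, -6) = (116 + 7*13)*(-6 + 5) = (116 + 91)*(-1) = 207*(-1) = -207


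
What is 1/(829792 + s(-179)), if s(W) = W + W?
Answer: 1/829434 ≈ 1.2056e-6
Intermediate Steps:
s(W) = 2*W
1/(829792 + s(-179)) = 1/(829792 + 2*(-179)) = 1/(829792 - 358) = 1/829434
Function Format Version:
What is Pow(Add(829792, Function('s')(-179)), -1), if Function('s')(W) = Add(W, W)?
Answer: Rational(1, 829434) ≈ 1.2056e-6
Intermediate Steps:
Function('s')(W) = Mul(2, W)
Pow(Add(829792, Function('s')(-179)), -1) = Pow(Add(829792, Mul(2, -179)), -1) = Pow(Add(829792, -358), -1) = Pow(829434, -1) = Rational(1, 829434)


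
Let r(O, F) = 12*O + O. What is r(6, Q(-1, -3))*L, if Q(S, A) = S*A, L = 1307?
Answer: 101946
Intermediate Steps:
Q(S, A) = A*S
r(O, F) = 13*O
r(6, Q(-1, -3))*L = (13*6)*1307 = 78*1307 = 101946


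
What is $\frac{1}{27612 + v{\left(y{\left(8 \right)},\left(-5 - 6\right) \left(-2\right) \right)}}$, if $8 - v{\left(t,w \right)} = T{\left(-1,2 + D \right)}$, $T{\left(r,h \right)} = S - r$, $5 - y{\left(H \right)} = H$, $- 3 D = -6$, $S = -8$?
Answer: $\frac{1}{27627} \approx 3.6196 \cdot 10^{-5}$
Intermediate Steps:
$D = 2$ ($D = \left(- \frac{1}{3}\right) \left(-6\right) = 2$)
$y{\left(H \right)} = 5 - H$
$T{\left(r,h \right)} = -8 - r$
$v{\left(t,w \right)} = 15$ ($v{\left(t,w \right)} = 8 - \left(-8 - -1\right) = 8 - \left(-8 + 1\right) = 8 - -7 = 8 + 7 = 15$)
$\frac{1}{27612 + v{\left(y{\left(8 \right)},\left(-5 - 6\right) \left(-2\right) \right)}} = \frac{1}{27612 + 15} = \frac{1}{27627}$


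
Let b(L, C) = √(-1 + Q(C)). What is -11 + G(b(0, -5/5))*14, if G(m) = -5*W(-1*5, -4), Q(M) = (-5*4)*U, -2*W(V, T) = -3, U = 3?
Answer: -116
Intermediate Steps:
W(V, T) = 3/2 (W(V, T) = -½*(-3) = 3/2)
Q(M) = -60 (Q(M) = -5*4*3 = -20*3 = -60)
b(L, C) = I*√61 (b(L, C) = √(-1 - 60) = √(-61) = I*√61)
G(m) = -15/2 (G(m) = -5*3/2 = -15/2)
-11 + G(b(0, -5/5))*14 = -11 - 15/2*14 = -11 - 105 = -116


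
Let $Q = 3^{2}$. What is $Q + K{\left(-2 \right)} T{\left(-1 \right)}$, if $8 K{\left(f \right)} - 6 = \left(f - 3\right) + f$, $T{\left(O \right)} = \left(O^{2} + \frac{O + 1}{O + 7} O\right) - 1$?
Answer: $9$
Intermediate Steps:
$Q = 9$
$T{\left(O \right)} = -1 + O^{2} + \frac{O \left(1 + O\right)}{7 + O}$ ($T{\left(O \right)} = \left(O^{2} + \frac{1 + O}{7 + O} O\right) - 1 = \left(O^{2} + \frac{O \left(1 + O\right)}{7 + O}\right) - 1 = -1 + O^{2} + \frac{O \left(1 + O\right)}{7 + O}$)
$K{\left(f \right)} = \frac{3}{8} + \frac{f}{4}$ ($K{\left(f \right)} = \frac{3}{4} + \frac{\left(f - 3\right) + f}{8} = \frac{3}{4} + \frac{\left(-3 + f\right) + f}{8} = \frac{3}{4} + \frac{-3 + 2 f}{8} = \frac{3}{4} + \left(- \frac{3}{8} + \frac{f}{4}\right) = \frac{3}{8} + \frac{f}{4}$)
$Q + K{\left(-2 \right)} T{\left(-1 \right)} = 9 + \left(\frac{3}{8} + \frac{1}{4} \left(-2\right)\right) \frac{-7 + \left(-1\right)^{3} + 8 \left(-1\right)^{2}}{7 - 1} = 9 + \left(\frac{3}{8} - \frac{1}{2}\right) \frac{-7 - 1 + 8 \cdot 1}{6} = 9 - \frac{\frac{1}{6} \left(-7 - 1 + 8\right)}{8} = 9 - \frac{\frac{1}{6} \cdot 0}{8} = 9 - 0 = 9 + 0 = 9$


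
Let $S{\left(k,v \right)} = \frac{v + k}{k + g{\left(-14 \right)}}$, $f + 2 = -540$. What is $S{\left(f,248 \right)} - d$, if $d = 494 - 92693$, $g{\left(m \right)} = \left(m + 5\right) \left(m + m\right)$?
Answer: $\frac{13369002}{145} \approx 92200.0$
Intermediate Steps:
$f = -542$ ($f = -2 - 540 = -542$)
$g{\left(m \right)} = 2 m \left(5 + m\right)$ ($g{\left(m \right)} = \left(5 + m\right) 2 m = 2 m \left(5 + m\right)$)
$d = -92199$ ($d = 494 - 92693 = -92199$)
$S{\left(k,v \right)} = \frac{k + v}{252 + k}$ ($S{\left(k,v \right)} = \frac{v + k}{k + 2 \left(-14\right) \left(5 - 14\right)} = \frac{k + v}{k + 2 \left(-14\right) \left(-9\right)} = \frac{k + v}{k + 252} = \frac{k + v}{252 + k}$)
$S{\left(f,248 \right)} - d = \frac{-542 + 248}{252 - 542} - -92199 = \frac{1}{-290} \left(-294\right) + 92199 = \left(- \frac{1}{290}\right) \left(-294\right) + 92199 = \frac{147}{145} + 92199 = \frac{13369002}{145}$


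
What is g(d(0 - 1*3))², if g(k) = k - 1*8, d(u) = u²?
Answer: 1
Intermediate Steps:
g(k) = -8 + k (g(k) = k - 8 = -8 + k)
g(d(0 - 1*3))² = (-8 + (0 - 1*3)²)² = (-8 + (0 - 3)²)² = (-8 + (-3)²)² = (-8 + 9)² = 1² = 1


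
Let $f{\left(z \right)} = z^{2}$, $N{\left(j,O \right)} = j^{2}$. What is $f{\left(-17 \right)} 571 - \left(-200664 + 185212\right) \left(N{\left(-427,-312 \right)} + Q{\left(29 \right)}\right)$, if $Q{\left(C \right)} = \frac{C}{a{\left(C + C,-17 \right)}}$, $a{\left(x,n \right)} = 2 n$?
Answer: $\frac{47897492305}{17} \approx 2.8175 \cdot 10^{9}$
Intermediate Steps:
$Q{\left(C \right)} = - \frac{C}{34}$ ($Q{\left(C \right)} = \frac{C}{2 \left(-17\right)} = \frac{C}{-34} = C \left(- \frac{1}{34}\right) = - \frac{C}{34}$)
$f{\left(-17 \right)} 571 - \left(-200664 + 185212\right) \left(N{\left(-427,-312 \right)} + Q{\left(29 \right)}\right) = \left(-17\right)^{2} \cdot 571 - \left(-200664 + 185212\right) \left(\left(-427\right)^{2} - \frac{29}{34}\right) = 289 \cdot 571 - - 15452 \left(182329 - \frac{29}{34}\right) = 165019 - \left(-15452\right) \frac{6199157}{34} = 165019 - - \frac{47894686982}{17} = 165019 + \frac{47894686982}{17} = \frac{47897492305}{17}$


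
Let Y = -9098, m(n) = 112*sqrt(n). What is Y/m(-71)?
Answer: 4549*I*sqrt(71)/3976 ≈ 9.6405*I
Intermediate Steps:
Y/m(-71) = -9098*(-I*sqrt(71)/7952) = -(-4549)*I*sqrt(71)/3976 = 4549*I*sqrt(71)/3976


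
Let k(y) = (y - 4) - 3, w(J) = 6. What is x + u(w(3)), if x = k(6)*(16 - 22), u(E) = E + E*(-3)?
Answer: -6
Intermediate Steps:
k(y) = -7 + y (k(y) = (-4 + y) - 3 = -7 + y)
u(E) = -2*E (u(E) = E - 3*E = -2*E)
x = 6 (x = (-7 + 6)*(16 - 22) = -1*(-6) = 6)
x + u(w(3)) = 6 - 2*6 = 6 - 12 = -6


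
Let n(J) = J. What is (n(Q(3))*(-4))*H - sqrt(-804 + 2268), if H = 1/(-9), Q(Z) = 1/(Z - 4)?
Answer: -4/9 - 2*sqrt(366) ≈ -38.707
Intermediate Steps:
Q(Z) = 1/(-4 + Z)
H = -1/9 ≈ -0.11111
(n(Q(3))*(-4))*H - sqrt(-804 + 2268) = (-4/(-4 + 3))*(-1/9) - sqrt(-804 + 2268) = (-4/(-1))*(-1/9) - sqrt(1464) = -1*(-4)*(-1/9) - 2*sqrt(366) = 4*(-1/9) - 2*sqrt(366) = -4/9 - 2*sqrt(366)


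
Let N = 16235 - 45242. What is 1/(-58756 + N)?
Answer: -1/87763 ≈ -1.1394e-5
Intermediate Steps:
N = -29007
1/(-58756 + N) = 1/(-58756 - 29007) = 1/(-87763) = -1/87763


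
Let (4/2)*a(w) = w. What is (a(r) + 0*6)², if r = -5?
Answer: 25/4 ≈ 6.2500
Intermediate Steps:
a(w) = w/2
(a(r) + 0*6)² = ((½)*(-5) + 0*6)² = (-5/2 + 0)² = (-5/2)² = 25/4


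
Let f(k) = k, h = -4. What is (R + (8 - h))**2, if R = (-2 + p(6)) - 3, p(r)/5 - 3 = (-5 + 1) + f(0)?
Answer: 4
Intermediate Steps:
p(r) = -5 (p(r) = 15 + 5*((-5 + 1) + 0) = 15 + 5*(-4 + 0) = 15 + 5*(-4) = 15 - 20 = -5)
R = -10 (R = (-2 - 5) - 3 = -7 - 3 = -10)
(R + (8 - h))**2 = (-10 + (8 - 1*(-4)))**2 = (-10 + (8 + 4))**2 = (-10 + 12)**2 = 2**2 = 4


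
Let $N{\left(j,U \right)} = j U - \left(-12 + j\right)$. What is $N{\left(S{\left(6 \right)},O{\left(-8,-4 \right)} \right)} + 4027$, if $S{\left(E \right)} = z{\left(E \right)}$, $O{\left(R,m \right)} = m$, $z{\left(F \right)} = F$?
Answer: $4009$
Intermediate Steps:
$S{\left(E \right)} = E$
$N{\left(j,U \right)} = 12 - j + U j$ ($N{\left(j,U \right)} = U j - \left(-12 + j\right) = 12 - j + U j$)
$N{\left(S{\left(6 \right)},O{\left(-8,-4 \right)} \right)} + 4027 = \left(12 - 6 - 24\right) + 4027 = -18 + 4027 = 4009$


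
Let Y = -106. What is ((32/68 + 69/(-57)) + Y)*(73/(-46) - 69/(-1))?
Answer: -4648399/646 ≈ -7195.7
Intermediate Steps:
((32/68 + 69/(-57)) + Y)*(73/(-46) - 69/(-1)) = ((32/68 + 69/(-57)) - 106)*(73/(-46) - 69/(-1)) = ((32*(1/68) + 69*(-1/57)) - 106)*(73*(-1/46) - 69*(-1)) = ((8/17 - 23/19) - 106)*(-73/46 + 69) = (-239/323 - 106)*(3101/46) = -34477/323*3101/46 = -4648399/646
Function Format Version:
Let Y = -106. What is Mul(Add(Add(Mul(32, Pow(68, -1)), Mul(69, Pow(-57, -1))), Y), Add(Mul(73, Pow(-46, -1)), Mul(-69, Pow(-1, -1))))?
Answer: Rational(-4648399, 646) ≈ -7195.7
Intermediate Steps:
Mul(Add(Add(Mul(32, Pow(68, -1)), Mul(69, Pow(-57, -1))), Y), Add(Mul(73, Pow(-46, -1)), Mul(-69, Pow(-1, -1)))) = Mul(Add(Add(Mul(32, Pow(68, -1)), Mul(69, Pow(-57, -1))), -106), Add(Mul(73, Pow(-46, -1)), Mul(-69, Pow(-1, -1)))) = Mul(Add(Add(Mul(32, Rational(1, 68)), Mul(69, Rational(-1, 57))), -106), Add(Mul(73, Rational(-1, 46)), Mul(-69, -1))) = Mul(Add(Add(Rational(8, 17), Rational(-23, 19)), -106), Add(Rational(-73, 46), 69)) = Mul(Add(Rational(-239, 323), -106), Rational(3101, 46)) = Mul(Rational(-34477, 323), Rational(3101, 46)) = Rational(-4648399, 646)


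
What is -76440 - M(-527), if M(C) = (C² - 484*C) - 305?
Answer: -608932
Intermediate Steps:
M(C) = -305 + C² - 484*C
-76440 - M(-527) = -76440 - (-305 + (-527)² - 484*(-527)) = -76440 - (-305 + 277729 + 255068) = -76440 - 1*532492 = -76440 - 532492 = -608932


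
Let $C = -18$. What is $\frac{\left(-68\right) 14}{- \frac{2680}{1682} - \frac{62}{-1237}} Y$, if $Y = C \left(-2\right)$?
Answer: $\frac{1980763568}{89191} \approx 22208.0$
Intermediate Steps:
$Y = 36$ ($Y = \left(-18\right) \left(-2\right) = 36$)
$\frac{\left(-68\right) 14}{- \frac{2680}{1682} - \frac{62}{-1237}} Y = \frac{\left(-68\right) 14}{- \frac{2680}{1682} - \frac{62}{-1237}} \cdot 36 = - \frac{952}{\left(-2680\right) \frac{1}{1682} - - \frac{62}{1237}} \cdot 36 = - \frac{952}{- \frac{1340}{841} + \frac{62}{1237}} \cdot 36 = - \frac{952}{- \frac{1605438}{1040317}} \cdot 36 = \left(-952\right) \left(- \frac{1040317}{1605438}\right) 36 = \frac{495190892}{802719} \cdot 36 = \frac{1980763568}{89191}$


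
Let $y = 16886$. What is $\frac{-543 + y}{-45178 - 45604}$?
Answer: $- \frac{16343}{90782} \approx -0.18002$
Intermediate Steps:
$\frac{-543 + y}{-45178 - 45604} = \frac{-543 + 16886}{-45178 - 45604} = \frac{16343}{-90782} = 16343 \left(- \frac{1}{90782}\right) = - \frac{16343}{90782}$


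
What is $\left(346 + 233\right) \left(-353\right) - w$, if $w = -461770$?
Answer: $257383$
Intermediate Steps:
$\left(346 + 233\right) \left(-353\right) - w = \left(346 + 233\right) \left(-353\right) - -461770 = 579 \left(-353\right) + 461770 = -204387 + 461770 = 257383$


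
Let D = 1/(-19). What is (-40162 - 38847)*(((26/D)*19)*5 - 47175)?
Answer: 7435141945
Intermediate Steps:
D = -1/19 ≈ -0.052632
(-40162 - 38847)*(((26/D)*19)*5 - 47175) = (-40162 - 38847)*(((26/(-1/19))*19)*5 - 47175) = -79009*(((26*(-19))*19)*5 - 47175) = -79009*(-494*19*5 - 47175) = -79009*(-9386*5 - 47175) = -79009*(-46930 - 47175) = -79009*(-94105) = 7435141945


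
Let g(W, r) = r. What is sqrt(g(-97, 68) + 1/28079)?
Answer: sqrt(53613284467)/28079 ≈ 8.2462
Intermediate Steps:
sqrt(g(-97, 68) + 1/28079) = sqrt(68 + 1/28079) = sqrt(1909373/28079) = sqrt(53613284467)/28079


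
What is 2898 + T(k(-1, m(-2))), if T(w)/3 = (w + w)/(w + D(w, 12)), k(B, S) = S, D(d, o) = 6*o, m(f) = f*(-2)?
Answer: 55068/19 ≈ 2898.3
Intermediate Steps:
m(f) = -2*f
T(w) = 6*w/(72 + w) (T(w) = 3*((w + w)/(w + 6*12)) = 3*((2*w)/(w + 72)) = 3*((2*w)/(72 + w)) = 3*(2*w/(72 + w)) = 6*w/(72 + w))
2898 + T(k(-1, m(-2))) = 2898 + 6*(-2*(-2))/(72 - 2*(-2)) = 2898 + 6*4/(72 + 4) = 2898 + 6*4/76 = 2898 + 6*4*(1/76) = 2898 + 6/19 = 55068/19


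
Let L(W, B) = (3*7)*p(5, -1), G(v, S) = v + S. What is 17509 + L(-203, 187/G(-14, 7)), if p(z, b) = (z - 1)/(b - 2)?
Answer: 17481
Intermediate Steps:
G(v, S) = S + v
p(z, b) = (-1 + z)/(-2 + b)
L(W, B) = -28 (L(W, B) = (3*7)*((-1 + 5)/(-2 - 1)) = 21*(4/(-3)) = 21*(-⅓*4) = 21*(-4/3) = -28)
17509 + L(-203, 187/G(-14, 7)) = 17509 - 28 = 17481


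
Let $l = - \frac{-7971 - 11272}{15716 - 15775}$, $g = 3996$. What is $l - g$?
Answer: $- \frac{255007}{59} \approx -4322.2$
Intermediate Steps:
$l = - \frac{19243}{59}$ ($l = - \frac{-19243}{-59} = - \frac{\left(-19243\right) \left(-1\right)}{59} = \left(-1\right) \frac{19243}{59} = - \frac{19243}{59} \approx -326.15$)
$l - g = - \frac{19243}{59} - 3996 = - \frac{255007}{59}$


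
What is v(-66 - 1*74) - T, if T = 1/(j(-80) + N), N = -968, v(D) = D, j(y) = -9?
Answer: -136779/977 ≈ -140.00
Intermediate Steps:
T = -1/977 (T = 1/(-9 - 968) = 1/(-977) = -1/977 ≈ -0.0010235)
v(-66 - 1*74) - T = (-66 - 1*74) - 1*(-1/977) = (-66 - 74) + 1/977 = -140 + 1/977 = -136779/977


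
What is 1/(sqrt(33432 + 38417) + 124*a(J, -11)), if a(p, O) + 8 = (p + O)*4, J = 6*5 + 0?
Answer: 8432/71026775 - sqrt(71849)/71026775 ≈ 0.00011494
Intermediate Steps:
J = 30 (J = 30 + 0 = 30)
a(p, O) = -8 + 4*O + 4*p (a(p, O) = -8 + (p + O)*4 = -8 + (O + p)*4 = -8 + (4*O + 4*p) = -8 + 4*O + 4*p)
1/(sqrt(33432 + 38417) + 124*a(J, -11)) = 1/(sqrt(33432 + 38417) + 124*(-8 + 4*(-11) + 4*30)) = 1/(sqrt(71849) + 124*(-8 - 44 + 120)) = 1/(sqrt(71849) + 124*68) = 1/(sqrt(71849) + 8432) = 1/(8432 + sqrt(71849))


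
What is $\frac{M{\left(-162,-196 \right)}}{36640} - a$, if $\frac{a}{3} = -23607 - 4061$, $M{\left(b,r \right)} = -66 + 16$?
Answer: $\frac{304126651}{3664} \approx 83004.0$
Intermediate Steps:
$M{\left(b,r \right)} = -50$
$a = -83004$ ($a = 3 \left(-23607 - 4061\right) = 3 \left(-27668\right) = -83004$)
$\frac{M{\left(-162,-196 \right)}}{36640} - a = - \frac{50}{36640} - -83004 = \left(-50\right) \frac{1}{36640} + 83004 = - \frac{5}{3664} + 83004 = \frac{304126651}{3664}$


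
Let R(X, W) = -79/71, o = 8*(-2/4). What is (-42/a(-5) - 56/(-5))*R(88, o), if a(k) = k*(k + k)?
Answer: -20461/1775 ≈ -11.527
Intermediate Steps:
a(k) = 2*k² (a(k) = k*(2*k) = 2*k²)
o = -4 (o = 8*(-2*¼) = 8*(-½) = -4)
R(X, W) = -79/71 (R(X, W) = -79*1/71 = -79/71)
(-42/a(-5) - 56/(-5))*R(88, o) = (-42/(2*(-5)²) - 56/(-5))*(-79/71) = (-42/(2*25) - 56*(-⅕))*(-79/71) = (-42/50 + 56/5)*(-79/71) = (-42*1/50 + 56/5)*(-79/71) = (-21/25 + 56/5)*(-79/71) = (259/25)*(-79/71) = -20461/1775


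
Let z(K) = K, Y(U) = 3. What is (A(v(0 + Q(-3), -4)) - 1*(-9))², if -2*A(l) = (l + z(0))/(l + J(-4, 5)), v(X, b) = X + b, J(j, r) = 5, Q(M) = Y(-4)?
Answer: 5329/64 ≈ 83.266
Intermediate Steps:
Q(M) = 3
A(l) = -l/(2*(5 + l)) (A(l) = -(l + 0)/(2*(l + 5)) = -l/(2*(5 + l)))
(A(v(0 + Q(-3), -4)) - 1*(-9))² = (-((0 + 3) - 4)/(10 + 2*((0 + 3) - 4)) - 1*(-9))² = (-(3 - 4)/(10 + 2*(3 - 4)) + 9)² = (-1*(-1)/(10 + 2*(-1)) + 9)² = (-1*(-1)/(10 - 2) + 9)² = (-1*(-1)/8 + 9)² = (-1*(-1)*⅛ + 9)² = (⅛ + 9)² = (73/8)² = 5329/64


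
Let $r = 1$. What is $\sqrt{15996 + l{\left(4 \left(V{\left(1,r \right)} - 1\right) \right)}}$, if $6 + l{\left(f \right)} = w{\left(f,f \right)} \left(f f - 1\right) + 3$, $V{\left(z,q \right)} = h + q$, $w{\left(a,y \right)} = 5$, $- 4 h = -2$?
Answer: $2 \sqrt{4002} \approx 126.52$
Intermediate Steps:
$h = \frac{1}{2}$ ($h = \left(- \frac{1}{4}\right) \left(-2\right) = \frac{1}{2} \approx 0.5$)
$V{\left(z,q \right)} = \frac{1}{2} + q$
$l{\left(f \right)} = -8 + 5 f^{2}$ ($l{\left(f \right)} = -6 + \left(5 \left(f f - 1\right) + 3\right) = -6 + \left(5 \left(f^{2} - 1\right) + 3\right) = -6 + \left(5 \left(-1 + f^{2}\right) + 3\right) = -6 + \left(\left(-5 + 5 f^{2}\right) + 3\right) = -6 + \left(-2 + 5 f^{2}\right) = -8 + 5 f^{2}$)
$\sqrt{15996 + l{\left(4 \left(V{\left(1,r \right)} - 1\right) \right)}} = \sqrt{15996 - \left(8 - 5 \left(4 \left(\left(\frac{1}{2} + 1\right) - 1\right)\right)^{2}\right)} = \sqrt{15996 - \left(8 - 5 \left(4 \left(\frac{3}{2} - 1\right)\right)^{2}\right)} = \sqrt{15996 - \left(8 - 5 \left(4 \cdot \frac{1}{2}\right)^{2}\right)} = \sqrt{15996 - \left(8 - 5 \cdot 2^{2}\right)} = \sqrt{15996 + \left(-8 + 5 \cdot 4\right)} = \sqrt{15996 + \left(-8 + 20\right)} = \sqrt{15996 + 12} = \sqrt{16008} = 2 \sqrt{4002}$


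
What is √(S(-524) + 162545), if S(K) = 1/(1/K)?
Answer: √162021 ≈ 402.52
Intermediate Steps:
S(K) = K
√(S(-524) + 162545) = √(-524 + 162545) = √162021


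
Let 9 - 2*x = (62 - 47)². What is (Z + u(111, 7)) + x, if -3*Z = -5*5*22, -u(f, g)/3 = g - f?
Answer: 1162/3 ≈ 387.33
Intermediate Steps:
u(f, g) = -3*g + 3*f (u(f, g) = -3*(g - f) = -3*g + 3*f)
x = -108 (x = 9/2 - (62 - 47)²/2 = 9/2 - ½*15² = 9/2 - ½*225 = 9/2 - 225/2 = -108)
Z = 550/3 (Z = -(-5*5)*22/3 = -(-25)*22/3 = -⅓*(-550) = 550/3 ≈ 183.33)
(Z + u(111, 7)) + x = (550/3 + (-3*7 + 3*111)) - 108 = (550/3 + (-21 + 333)) - 108 = (550/3 + 312) - 108 = 1486/3 - 108 = 1162/3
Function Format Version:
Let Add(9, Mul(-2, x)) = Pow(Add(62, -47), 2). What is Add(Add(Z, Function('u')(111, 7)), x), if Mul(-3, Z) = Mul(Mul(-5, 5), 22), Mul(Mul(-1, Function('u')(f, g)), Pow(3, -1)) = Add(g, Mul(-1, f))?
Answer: Rational(1162, 3) ≈ 387.33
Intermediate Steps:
Function('u')(f, g) = Add(Mul(-3, g), Mul(3, f)) (Function('u')(f, g) = Mul(-3, Add(g, Mul(-1, f))) = Add(Mul(-3, g), Mul(3, f)))
x = -108 (x = Add(Rational(9, 2), Mul(Rational(-1, 2), Pow(Add(62, -47), 2))) = Add(Rational(9, 2), Mul(Rational(-1, 2), Pow(15, 2))) = Add(Rational(9, 2), Mul(Rational(-1, 2), 225)) = Add(Rational(9, 2), Rational(-225, 2)) = -108)
Z = Rational(550, 3) (Z = Mul(Rational(-1, 3), Mul(Mul(-5, 5), 22)) = Mul(Rational(-1, 3), Mul(-25, 22)) = Mul(Rational(-1, 3), -550) = Rational(550, 3) ≈ 183.33)
Add(Add(Z, Function('u')(111, 7)), x) = Add(Add(Rational(550, 3), Add(Mul(-3, 7), Mul(3, 111))), -108) = Add(Add(Rational(550, 3), Add(-21, 333)), -108) = Add(Add(Rational(550, 3), 312), -108) = Add(Rational(1486, 3), -108) = Rational(1162, 3)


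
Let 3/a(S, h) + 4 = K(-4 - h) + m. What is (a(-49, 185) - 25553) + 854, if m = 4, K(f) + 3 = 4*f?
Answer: -6248848/253 ≈ -24699.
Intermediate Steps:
K(f) = -3 + 4*f
a(S, h) = 3/(-19 - 4*h) (a(S, h) = 3/(-4 + ((-3 + 4*(-4 - h)) + 4)) = 3/(-4 + ((-3 + (-16 - 4*h)) + 4)) = 3/(-4 + ((-19 - 4*h) + 4)) = 3/(-4 + (-15 - 4*h)) = 3/(-19 - 4*h))
(a(-49, 185) - 25553) + 854 = (-3/(19 + 4*185) - 25553) + 854 = (-3/(19 + 740) - 25553) + 854 = (-3/759 - 25553) + 854 = (-3*1/759 - 25553) + 854 = (-1/253 - 25553) + 854 = -6464910/253 + 854 = -6248848/253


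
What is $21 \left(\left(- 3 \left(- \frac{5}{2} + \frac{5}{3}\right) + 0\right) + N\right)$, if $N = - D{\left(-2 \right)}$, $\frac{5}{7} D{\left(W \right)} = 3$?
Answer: $- \frac{357}{10} \approx -35.7$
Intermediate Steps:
$D{\left(W \right)} = \frac{21}{5}$ ($D{\left(W \right)} = \frac{7}{5} \cdot 3 = \frac{21}{5}$)
$N = - \frac{21}{5}$ ($N = \left(-1\right) \frac{21}{5} = - \frac{21}{5} \approx -4.2$)
$21 \left(\left(- 3 \left(- \frac{5}{2} + \frac{5}{3}\right) + 0\right) + N\right) = 21 \left(\left(- 3 \left(- \frac{5}{2} + \frac{5}{3}\right) + 0\right) - \frac{21}{5}\right) = 21 \left(\left(\left(-3\right) \left(- \frac{5}{6}\right) + 0\right) - \frac{21}{5}\right) = 21 \left(\left(\frac{5}{2} + 0\right) - \frac{21}{5}\right) = 21 \left(\frac{5}{2} - \frac{21}{5}\right) = 21 \left(- \frac{17}{10}\right) = - \frac{357}{10}$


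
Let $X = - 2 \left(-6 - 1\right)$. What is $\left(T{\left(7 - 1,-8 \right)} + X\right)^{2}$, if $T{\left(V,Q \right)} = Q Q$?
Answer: $6084$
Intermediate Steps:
$T{\left(V,Q \right)} = Q^{2}$
$X = 14$ ($X = \left(-2\right) \left(-7\right) = 14$)
$\left(T{\left(7 - 1,-8 \right)} + X\right)^{2} = \left(\left(-8\right)^{2} + 14\right)^{2} = \left(64 + 14\right)^{2} = 78^{2} = 6084$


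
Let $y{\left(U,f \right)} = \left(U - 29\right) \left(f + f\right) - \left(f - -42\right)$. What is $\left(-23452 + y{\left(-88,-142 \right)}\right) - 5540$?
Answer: $4336$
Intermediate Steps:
$y{\left(U,f \right)} = -42 - f + 2 f \left(-29 + U\right)$ ($y{\left(U,f \right)} = \left(-29 + U\right) 2 f - \left(f + 42\right) = 2 f \left(-29 + U\right) - \left(42 + f\right) = -42 - f + 2 f \left(-29 + U\right)$)
$\left(-23452 + y{\left(-88,-142 \right)}\right) - 5540 = \left(-23452 - \left(-8336 - 24992\right)\right) - 5540 = \left(-23452 + \left(-42 + 8378 + 24992\right)\right) - 5540 = \left(-23452 + 33328\right) - 5540 = 9876 - 5540 = 4336$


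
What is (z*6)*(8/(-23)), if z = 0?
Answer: 0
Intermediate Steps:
(z*6)*(8/(-23)) = (0*6)*(8/(-23)) = 0*(8*(-1/23)) = 0*(-8/23) = 0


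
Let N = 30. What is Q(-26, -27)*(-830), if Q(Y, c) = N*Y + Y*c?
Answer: 64740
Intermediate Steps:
Q(Y, c) = 30*Y + Y*c
Q(-26, -27)*(-830) = -26*(30 - 27)*(-830) = -26*3*(-830) = -78*(-830) = 64740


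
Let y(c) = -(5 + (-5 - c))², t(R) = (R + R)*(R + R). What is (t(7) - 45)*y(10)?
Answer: -15100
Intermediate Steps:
t(R) = 4*R² (t(R) = (2*R)*(2*R) = 4*R²)
y(c) = -c² (y(c) = -(-c)² = -c²)
(t(7) - 45)*y(10) = (4*7² - 45)*(-1*10²) = (4*49 - 45)*(-1*100) = (196 - 45)*(-100) = 151*(-100) = -15100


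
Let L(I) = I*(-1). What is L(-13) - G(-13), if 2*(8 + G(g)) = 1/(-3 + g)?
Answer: 673/32 ≈ 21.031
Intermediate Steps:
G(g) = -8 + 1/(2*(-3 + g))
L(I) = -I
L(-13) - G(-13) = -1*(-13) - (49 - 16*(-13))/(2*(-3 - 13)) = 13 - (49 + 208)/(2*(-16)) = 13 - (-1)*257/(2*16) = 13 - 1*(-257/32) = 13 + 257/32 = 673/32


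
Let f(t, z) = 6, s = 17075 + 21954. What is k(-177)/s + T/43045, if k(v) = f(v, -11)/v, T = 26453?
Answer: 60913527993/99120194995 ≈ 0.61454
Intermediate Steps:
s = 39029
k(v) = 6/v
k(-177)/s + T/43045 = (6/(-177))/39029 + 26453/43045 = (6*(-1/177))*(1/39029) + 26453*(1/43045) = -2/59*1/39029 + 26453/43045 = -2/2302711 + 26453/43045 = 60913527993/99120194995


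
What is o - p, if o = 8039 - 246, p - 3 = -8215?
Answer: 16005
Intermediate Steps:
p = -8212 (p = 3 - 8215 = -8212)
o = 7793
o - p = 7793 - 1*(-8212) = 7793 + 8212 = 16005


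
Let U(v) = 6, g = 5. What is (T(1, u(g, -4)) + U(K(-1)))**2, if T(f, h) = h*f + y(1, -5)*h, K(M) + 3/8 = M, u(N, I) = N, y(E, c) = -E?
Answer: 36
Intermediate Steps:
K(M) = -3/8 + M
T(f, h) = -h + f*h (T(f, h) = h*f + (-1*1)*h = f*h - h = -h + f*h)
(T(1, u(g, -4)) + U(K(-1)))**2 = (5*(-1 + 1) + 6)**2 = (5*0 + 6)**2 = (0 + 6)**2 = 6**2 = 36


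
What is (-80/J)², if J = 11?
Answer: 6400/121 ≈ 52.893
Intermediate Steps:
(-80/J)² = (-80/11)² = 6400/121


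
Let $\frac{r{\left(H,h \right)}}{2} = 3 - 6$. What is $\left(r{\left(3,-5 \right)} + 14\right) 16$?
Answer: $128$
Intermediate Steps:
$r{\left(H,h \right)} = -6$ ($r{\left(H,h \right)} = 2 \left(3 - 6\right) = 2 \left(-3\right) = -6$)
$\left(r{\left(3,-5 \right)} + 14\right) 16 = \left(-6 + 14\right) 16 = 8 \cdot 16 = 128$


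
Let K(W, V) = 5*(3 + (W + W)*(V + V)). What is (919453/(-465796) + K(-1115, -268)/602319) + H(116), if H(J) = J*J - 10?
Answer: 61878850958917/4599307884 ≈ 13454.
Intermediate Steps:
K(W, V) = 15 + 20*V*W (K(W, V) = 5*(3 + (2*W)*(2*V)) = 5*(3 + 4*V*W) = 15 + 20*V*W)
H(J) = -10 + J² (H(J) = J² - 10 = -10 + J²)
(919453/(-465796) + K(-1115, -268)/602319) + H(116) = (919453/(-465796) + (15 + 20*(-268)*(-1115))/602319) + (-10 + 116²) = (919453*(-1/465796) + (15 + 5976400)*(1/602319)) + (-10 + 13456) = (-15073/7636 + 5976415*(1/602319)) + 13446 = (-15073/7636 + 5976415/602319) + 13446 = 36557150653/4599307884 + 13446 = 61878850958917/4599307884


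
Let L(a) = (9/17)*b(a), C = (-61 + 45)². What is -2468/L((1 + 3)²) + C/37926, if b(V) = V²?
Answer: -22092131/1213632 ≈ -18.203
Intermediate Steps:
C = 256 (C = (-16)² = 256)
L(a) = 9*a²/17 (L(a) = (9/17)*a² = (9*(1/17))*a² = 9*a²/17)
-2468/L((1 + 3)²) + C/37926 = -2468*17/(9*(1 + 3)⁴) + 256/37926 = -2468/(9*(4²)²/17) + 256*(1/37926) = -2468/((9/17)*16²) + 128/18963 = -2468/((9/17)*256) + 128/18963 = -2468/2304/17 + 128/18963 = -2468*17/2304 + 128/18963 = -10489/576 + 128/18963 = -22092131/1213632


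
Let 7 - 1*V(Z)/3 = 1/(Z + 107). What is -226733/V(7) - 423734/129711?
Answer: -1117908754192/103379667 ≈ -10814.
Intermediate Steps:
V(Z) = 21 - 3/(107 + Z) (V(Z) = 21 - 3/(Z + 107) = 21 - 3/(107 + Z))
-226733/V(7) - 423734/129711 = -226733*(107 + 7)/(3*(748 + 7*7)) - 423734/129711 = -226733*38/(748 + 49) - 423734*1/129711 = -226733/(3*(1/114)*797) - 423734/129711 = -226733/797/38 - 423734/129711 = -226733*38/797 - 423734/129711 = -8615854/797 - 423734/129711 = -1117908754192/103379667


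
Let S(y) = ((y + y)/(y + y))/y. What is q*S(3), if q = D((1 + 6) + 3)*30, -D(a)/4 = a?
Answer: -400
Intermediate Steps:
D(a) = -4*a
S(y) = 1/y (S(y) = ((2*y)/((2*y)))/y = ((2*y)*(1/(2*y)))/y = 1/y)
q = -1200 (q = -4*((1 + 6) + 3)*30 = -4*(7 + 3)*30 = -4*10*30 = -40*30 = -1200)
q*S(3) = -1200/3 = -1200*⅓ = -400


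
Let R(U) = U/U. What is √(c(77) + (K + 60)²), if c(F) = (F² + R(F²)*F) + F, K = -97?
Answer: 18*√23 ≈ 86.325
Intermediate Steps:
R(U) = 1
c(F) = F² + 2*F (c(F) = (F² + 1*F) + F = (F² + F) + F = (F + F²) + F = F² + 2*F)
√(c(77) + (K + 60)²) = √(77*(2 + 77) + (-97 + 60)²) = √(77*79 + (-37)²) = √(6083 + 1369) = √7452 = 18*√23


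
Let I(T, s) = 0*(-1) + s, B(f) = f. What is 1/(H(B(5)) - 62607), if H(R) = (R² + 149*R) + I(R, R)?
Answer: -1/61832 ≈ -1.6173e-5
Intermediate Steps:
I(T, s) = s (I(T, s) = 0 + s = s)
H(R) = R² + 150*R (H(R) = (R² + 149*R) + R = R² + 150*R)
1/(H(B(5)) - 62607) = 1/(5*(150 + 5) - 62607) = 1/(5*155 - 62607) = 1/(775 - 62607) = 1/(-61832) = -1/61832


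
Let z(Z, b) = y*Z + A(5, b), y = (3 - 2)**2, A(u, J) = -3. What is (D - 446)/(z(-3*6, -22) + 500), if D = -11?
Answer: -457/479 ≈ -0.95407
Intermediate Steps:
y = 1 (y = 1**2 = 1)
z(Z, b) = -3 + Z (z(Z, b) = 1*Z - 3 = Z - 3 = -3 + Z)
(D - 446)/(z(-3*6, -22) + 500) = (-11 - 446)/((-3 - 3*6) + 500) = -457/((-3 - 18) + 500) = -457/(-21 + 500) = -457/479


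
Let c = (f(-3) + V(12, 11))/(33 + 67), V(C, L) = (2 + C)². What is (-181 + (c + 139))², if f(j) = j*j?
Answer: 638401/400 ≈ 1596.0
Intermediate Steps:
f(j) = j²
c = 41/20 (c = ((-3)² + (2 + 12)²)/(33 + 67) = (9 + 14²)/100 = (9 + 196)*(1/100) = 205*(1/100) = 41/20 ≈ 2.0500)
(-181 + (c + 139))² = (-181 + (41/20 + 139))² = (-181 + 2821/20)² = (-799/20)² = 638401/400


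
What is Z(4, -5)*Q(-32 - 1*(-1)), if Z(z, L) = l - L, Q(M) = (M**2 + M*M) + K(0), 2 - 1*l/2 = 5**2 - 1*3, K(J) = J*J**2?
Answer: -67270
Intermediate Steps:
K(J) = J**3
l = -40 (l = 4 - 2*(5**2 - 1*3) = 4 - 2*(25 - 3) = 4 - 2*22 = 4 - 44 = -40)
Q(M) = 2*M**2 (Q(M) = (M**2 + M*M) + 0**3 = (M**2 + M**2) + 0 = 2*M**2 + 0 = 2*M**2)
Z(z, L) = -40 - L
Z(4, -5)*Q(-32 - 1*(-1)) = (-40 - 1*(-5))*(2*(-32 - 1*(-1))**2) = (-40 + 5)*(2*(-32 + 1)**2) = -70*(-31)**2 = -70*961 = -35*1922 = -67270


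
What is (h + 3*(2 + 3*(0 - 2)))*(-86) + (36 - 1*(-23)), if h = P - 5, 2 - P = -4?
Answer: 1005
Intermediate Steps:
P = 6 (P = 2 - 1*(-4) = 2 + 4 = 6)
h = 1 (h = 6 - 5 = 1)
(h + 3*(2 + 3*(0 - 2)))*(-86) + (36 - 1*(-23)) = (1 + 3*(2 + 3*(0 - 2)))*(-86) + (36 - 1*(-23)) = (1 + 3*(2 + 3*(-2)))*(-86) + (36 + 23) = (1 + 3*(2 - 6))*(-86) + 59 = (1 + 3*(-4))*(-86) + 59 = (1 - 12)*(-86) + 59 = -11*(-86) + 59 = 946 + 59 = 1005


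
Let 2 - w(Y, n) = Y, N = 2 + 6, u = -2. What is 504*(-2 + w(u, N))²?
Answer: 2016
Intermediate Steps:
N = 8
w(Y, n) = 2 - Y
504*(-2 + w(u, N))² = 504*(-2 + (2 - 1*(-2)))² = 504*(-2 + (2 + 2))² = 504*(-2 + 4)² = 504*2² = 504*4 = 2016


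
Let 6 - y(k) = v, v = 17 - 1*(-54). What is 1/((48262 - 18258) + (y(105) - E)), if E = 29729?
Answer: 1/210 ≈ 0.0047619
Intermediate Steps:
v = 71 (v = 17 + 54 = 71)
y(k) = -65 (y(k) = 6 - 1*71 = 6 - 71 = -65)
1/((48262 - 18258) + (y(105) - E)) = 1/((48262 - 18258) + (-65 - 1*29729)) = 1/(30004 + (-65 - 29729)) = 1/(30004 - 29794) = 1/210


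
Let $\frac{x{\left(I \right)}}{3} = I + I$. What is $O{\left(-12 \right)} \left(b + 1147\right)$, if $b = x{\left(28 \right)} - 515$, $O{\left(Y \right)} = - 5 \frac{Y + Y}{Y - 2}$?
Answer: $- \frac{48000}{7} \approx -6857.1$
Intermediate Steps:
$x{\left(I \right)} = 6 I$ ($x{\left(I \right)} = 3 \left(I + I\right) = 3 \cdot 2 I = 6 I$)
$O{\left(Y \right)} = - \frac{10 Y}{-2 + Y}$ ($O{\left(Y \right)} = - 5 \frac{2 Y}{-2 + Y} = - \frac{10 Y}{-2 + Y}$)
$b = -347$ ($b = 6 \cdot 28 - 515 = 168 - 515 = -347$)
$O{\left(-12 \right)} \left(b + 1147\right) = \left(-10\right) \left(-12\right) \frac{1}{-2 - 12} \left(-347 + 1147\right) = \left(-10\right) \left(-12\right) \frac{1}{-14} \cdot 800 = \left(-10\right) \left(-12\right) \left(- \frac{1}{14}\right) 800 = \left(- \frac{60}{7}\right) 800 = - \frac{48000}{7}$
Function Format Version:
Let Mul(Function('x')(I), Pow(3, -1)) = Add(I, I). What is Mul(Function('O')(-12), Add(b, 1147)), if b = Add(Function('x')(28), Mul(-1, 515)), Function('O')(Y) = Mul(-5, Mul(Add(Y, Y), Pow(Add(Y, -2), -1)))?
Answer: Rational(-48000, 7) ≈ -6857.1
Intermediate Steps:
Function('x')(I) = Mul(6, I) (Function('x')(I) = Mul(3, Add(I, I)) = Mul(3, Mul(2, I)) = Mul(6, I))
Function('O')(Y) = Mul(-10, Y, Pow(Add(-2, Y), -1)) (Function('O')(Y) = Mul(-5, Mul(Mul(2, Y), Pow(Add(-2, Y), -1))) = Mul(-5, Mul(2, Y, Pow(Add(-2, Y), -1))) = Mul(-10, Y, Pow(Add(-2, Y), -1)))
b = -347 (b = Add(Mul(6, 28), Mul(-1, 515)) = Add(168, -515) = -347)
Mul(Function('O')(-12), Add(b, 1147)) = Mul(Mul(-10, -12, Pow(Add(-2, -12), -1)), Add(-347, 1147)) = Mul(Mul(-10, -12, Pow(-14, -1)), 800) = Mul(Mul(-10, -12, Rational(-1, 14)), 800) = Mul(Rational(-60, 7), 800) = Rational(-48000, 7)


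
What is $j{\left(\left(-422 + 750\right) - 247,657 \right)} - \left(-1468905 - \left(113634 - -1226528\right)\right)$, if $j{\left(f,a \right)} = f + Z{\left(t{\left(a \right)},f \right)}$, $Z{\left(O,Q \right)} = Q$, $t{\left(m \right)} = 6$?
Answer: $2809229$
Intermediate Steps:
$j{\left(f,a \right)} = 2 f$ ($j{\left(f,a \right)} = f + f = 2 f$)
$j{\left(\left(-422 + 750\right) - 247,657 \right)} - \left(-1468905 - \left(113634 - -1226528\right)\right) = 2 \left(\left(-422 + 750\right) - 247\right) - \left(-1468905 - \left(113634 - -1226528\right)\right) = 2 \left(328 - 247\right) - \left(-1468905 - \left(113634 + 1226528\right)\right) = 2 \cdot 81 - \left(-1468905 - 1340162\right) = 162 - \left(-1468905 - 1340162\right) = 162 - -2809067 = 162 + 2809067 = 2809229$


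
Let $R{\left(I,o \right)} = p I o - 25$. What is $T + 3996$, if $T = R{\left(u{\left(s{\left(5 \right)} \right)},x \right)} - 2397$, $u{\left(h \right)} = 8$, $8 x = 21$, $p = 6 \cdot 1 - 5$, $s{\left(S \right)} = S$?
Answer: $1595$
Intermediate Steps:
$p = 1$ ($p = 6 - 5 = 1$)
$x = \frac{21}{8}$ ($x = \frac{1}{8} \cdot 21 = \frac{21}{8} \approx 2.625$)
$R{\left(I,o \right)} = -25 + I o$ ($R{\left(I,o \right)} = 1 I o - 25 = I o - 25 = -25 + I o$)
$T = -2401$ ($T = \left(-25 + 8 \cdot \frac{21}{8}\right) - 2397 = \left(-25 + 21\right) - 2397 = -4 - 2397 = -2401$)
$T + 3996 = -2401 + 3996 = 1595$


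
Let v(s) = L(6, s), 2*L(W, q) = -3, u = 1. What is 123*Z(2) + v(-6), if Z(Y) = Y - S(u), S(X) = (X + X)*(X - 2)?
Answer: 981/2 ≈ 490.50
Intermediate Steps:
S(X) = 2*X*(-2 + X) (S(X) = (2*X)*(-2 + X) = 2*X*(-2 + X))
L(W, q) = -3/2 (L(W, q) = (½)*(-3) = -3/2)
v(s) = -3/2
Z(Y) = 2 + Y (Z(Y) = Y - 2*(-2 + 1) = Y - 2*(-1) = Y - 1*(-2) = Y + 2 = 2 + Y)
123*Z(2) + v(-6) = 123*(2 + 2) - 3/2 = 123*4 - 3/2 = 492 - 3/2 = 981/2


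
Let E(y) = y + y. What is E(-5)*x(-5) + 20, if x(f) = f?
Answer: 70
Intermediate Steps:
E(y) = 2*y
E(-5)*x(-5) + 20 = (2*(-5))*(-5) + 20 = -10*(-5) + 20 = 50 + 20 = 70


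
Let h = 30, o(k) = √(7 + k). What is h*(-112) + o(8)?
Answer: -3360 + √15 ≈ -3356.1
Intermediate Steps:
h*(-112) + o(8) = 30*(-112) + √(7 + 8) = -3360 + √15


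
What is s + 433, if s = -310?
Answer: 123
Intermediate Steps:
s + 433 = -310 + 433 = 123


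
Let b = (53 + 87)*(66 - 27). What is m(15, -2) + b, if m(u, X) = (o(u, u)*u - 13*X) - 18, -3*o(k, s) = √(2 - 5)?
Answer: 5468 - 5*I*√3 ≈ 5468.0 - 8.6602*I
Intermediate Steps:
o(k, s) = -I*√3/3 (o(k, s) = -√(2 - 5)/3 = -I*√3/3)
m(u, X) = -18 - 13*X - I*u*√3/3 (m(u, X) = ((-I*√3/3)*u - 13*X) - 18 = (-I*u*√3/3 - 13*X) - 18 = (-13*X - I*u*√3/3) - 18 = -18 - 13*X - I*u*√3/3)
b = 5460 (b = 140*39 = 5460)
m(15, -2) + b = (-18 - 13*(-2) - ⅓*I*15*√3) + 5460 = (-18 + 26 - 5*I*√3) + 5460 = (8 - 5*I*√3) + 5460 = 5468 - 5*I*√3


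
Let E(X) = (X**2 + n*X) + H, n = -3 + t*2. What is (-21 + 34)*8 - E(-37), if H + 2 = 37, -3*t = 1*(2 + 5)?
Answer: -4751/3 ≈ -1583.7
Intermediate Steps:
t = -7/3 (t = -(2 + 5)/3 = -7/3 ≈ -2.3333)
H = 35 (H = -2 + 37 = 35)
n = -23/3 (n = -3 - 7/3*2 = -3 - 14/3 = -23/3 ≈ -7.6667)
E(X) = 35 + X**2 - 23*X/3 (E(X) = (X**2 - 23*X/3) + 35 = 35 + X**2 - 23*X/3)
(-21 + 34)*8 - E(-37) = (-21 + 34)*8 - (35 + (-37)**2 - 23/3*(-37)) = 13*8 - (35 + 1369 + 851/3) = 104 - 1*5063/3 = 104 - 5063/3 = -4751/3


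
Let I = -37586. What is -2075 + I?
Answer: -39661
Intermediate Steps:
-2075 + I = -2075 - 37586 = -39661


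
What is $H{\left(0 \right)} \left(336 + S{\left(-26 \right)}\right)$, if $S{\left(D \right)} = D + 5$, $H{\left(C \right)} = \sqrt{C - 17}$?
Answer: $315 i \sqrt{17} \approx 1298.8 i$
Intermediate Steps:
$H{\left(C \right)} = \sqrt{-17 + C}$
$S{\left(D \right)} = 5 + D$
$H{\left(0 \right)} \left(336 + S{\left(-26 \right)}\right) = \sqrt{-17 + 0} \left(336 + \left(5 - 26\right)\right) = \sqrt{-17} \left(336 - 21\right) = i \sqrt{17} \cdot 315 = 315 i \sqrt{17}$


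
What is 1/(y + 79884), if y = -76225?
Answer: 1/3659 ≈ 0.00027330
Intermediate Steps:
1/(y + 79884) = 1/(-76225 + 79884) = 1/3659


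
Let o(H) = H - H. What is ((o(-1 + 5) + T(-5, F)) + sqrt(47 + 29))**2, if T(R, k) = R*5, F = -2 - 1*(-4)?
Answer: 701 - 100*sqrt(19) ≈ 265.11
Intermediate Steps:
F = 2 (F = -2 + 4 = 2)
T(R, k) = 5*R
o(H) = 0
((o(-1 + 5) + T(-5, F)) + sqrt(47 + 29))**2 = ((0 + 5*(-5)) + sqrt(47 + 29))**2 = ((0 - 25) + sqrt(76))**2 = (-25 + 2*sqrt(19))**2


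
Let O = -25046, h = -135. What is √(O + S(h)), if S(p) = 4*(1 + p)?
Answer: I*√25582 ≈ 159.94*I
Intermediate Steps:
S(p) = 4 + 4*p
√(O + S(h)) = √(-25046 + (4 + 4*(-135))) = √(-25046 + (4 - 540)) = √(-25046 - 536) = √(-25582) = I*√25582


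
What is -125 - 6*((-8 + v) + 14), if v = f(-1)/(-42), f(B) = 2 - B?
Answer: -1124/7 ≈ -160.57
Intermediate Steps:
v = -1/14 (v = (2 - 1*(-1))/(-42) = (2 + 1)*(-1/42) = 3*(-1/42) = -1/14 ≈ -0.071429)
-125 - 6*((-8 + v) + 14) = -125 - 6*((-8 - 1/14) + 14) = -125 - 6*(-113/14 + 14) = -125 - 6*83/14 = -125 - 249/7 = -1124/7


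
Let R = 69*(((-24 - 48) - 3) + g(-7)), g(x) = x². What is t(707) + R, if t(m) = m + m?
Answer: -380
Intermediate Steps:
t(m) = 2*m
R = -1794 (R = 69*(((-24 - 48) - 3) + (-7)²) = 69*((-72 - 3) + 49) = 69*(-75 + 49) = 69*(-26) = -1794)
t(707) + R = 2*707 - 1794 = 1414 - 1794 = -380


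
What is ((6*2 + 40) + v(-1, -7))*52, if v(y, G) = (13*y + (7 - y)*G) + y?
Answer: -936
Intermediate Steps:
v(y, G) = 14*y + G*(7 - y) (v(y, G) = (13*y + G*(7 - y)) + y = 14*y + G*(7 - y))
((6*2 + 40) + v(-1, -7))*52 = ((6*2 + 40) + (7*(-7) + 14*(-1) - 1*(-7)*(-1)))*52 = ((12 + 40) + (-49 - 14 - 7))*52 = (52 - 70)*52 = -18*52 = -936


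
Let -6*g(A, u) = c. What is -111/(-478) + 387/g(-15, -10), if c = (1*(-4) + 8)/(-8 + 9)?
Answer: -138684/239 ≈ -580.27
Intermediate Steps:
c = 4 (c = (-4 + 8)/1 = 4*1 = 4)
g(A, u) = -⅔ (g(A, u) = -⅙*4 = -⅔)
-111/(-478) + 387/g(-15, -10) = -111/(-478) + 387/(-⅔) = -111*(-1/478) + 387*(-3/2) = 111/478 - 1161/2 = -138684/239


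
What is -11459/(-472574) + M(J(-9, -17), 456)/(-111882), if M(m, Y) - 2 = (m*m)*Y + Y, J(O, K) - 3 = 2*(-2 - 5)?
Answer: -12504563039/26436262134 ≈ -0.47301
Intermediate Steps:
J(O, K) = -11 (J(O, K) = 3 + 2*(-2 - 5) = 3 + 2*(-7) = 3 - 14 = -11)
M(m, Y) = 2 + Y + Y*m² (M(m, Y) = 2 + ((m*m)*Y + Y) = 2 + (m²*Y + Y) = 2 + (Y*m² + Y) = 2 + (Y + Y*m²) = 2 + Y + Y*m²)
-11459/(-472574) + M(J(-9, -17), 456)/(-111882) = -11459/(-472574) + (2 + 456 + 456*(-11)²)/(-111882) = -11459*(-1/472574) + (2 + 456 + 456*121)*(-1/111882) = 11459/472574 + (2 + 456 + 55176)*(-1/111882) = 11459/472574 + 55634*(-1/111882) = 11459/472574 - 27817/55941 = -12504563039/26436262134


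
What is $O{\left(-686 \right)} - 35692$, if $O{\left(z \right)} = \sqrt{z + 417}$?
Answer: $-35692 + i \sqrt{269} \approx -35692.0 + 16.401 i$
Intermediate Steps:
$O{\left(z \right)} = \sqrt{417 + z}$
$O{\left(-686 \right)} - 35692 = \sqrt{417 - 686} - 35692 = \sqrt{-269} - 35692 = i \sqrt{269} - 35692 = -35692 + i \sqrt{269}$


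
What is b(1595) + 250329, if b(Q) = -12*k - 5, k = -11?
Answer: 250456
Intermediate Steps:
b(Q) = 127 (b(Q) = -12*(-11) - 5 = 132 - 5 = 127)
b(1595) + 250329 = 127 + 250329 = 250456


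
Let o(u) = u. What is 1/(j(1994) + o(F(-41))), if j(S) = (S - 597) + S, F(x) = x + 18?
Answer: 1/3368 ≈ 0.00029691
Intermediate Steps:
F(x) = 18 + x
j(S) = -597 + 2*S (j(S) = (-597 + S) + S = -597 + 2*S)
1/(j(1994) + o(F(-41))) = 1/((-597 + 2*1994) + (18 - 41)) = 1/((-597 + 3988) - 23) = 1/(3391 - 23) = 1/3368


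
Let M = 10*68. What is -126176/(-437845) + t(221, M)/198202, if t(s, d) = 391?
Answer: 25179532947/86781754690 ≈ 0.29015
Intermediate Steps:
M = 680
-126176/(-437845) + t(221, M)/198202 = -126176/(-437845) + 391/198202 = -126176*(-1/437845) + 391*(1/198202) = 126176/437845 + 391/198202 = 25179532947/86781754690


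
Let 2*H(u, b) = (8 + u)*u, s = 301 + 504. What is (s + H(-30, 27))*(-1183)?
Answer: -1342705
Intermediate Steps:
s = 805
H(u, b) = u*(8 + u)/2 (H(u, b) = ((8 + u)*u)/2 = (u*(8 + u))/2 = u*(8 + u)/2)
(s + H(-30, 27))*(-1183) = (805 + (1/2)*(-30)*(8 - 30))*(-1183) = (805 + (1/2)*(-30)*(-22))*(-1183) = (805 + 330)*(-1183) = 1135*(-1183) = -1342705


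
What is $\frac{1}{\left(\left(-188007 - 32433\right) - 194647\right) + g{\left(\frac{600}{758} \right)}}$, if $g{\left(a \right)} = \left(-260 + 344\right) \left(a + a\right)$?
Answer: $- \frac{379}{157267573} \approx -2.4099 \cdot 10^{-6}$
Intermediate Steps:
$g{\left(a \right)} = 168 a$ ($g{\left(a \right)} = 84 \cdot 2 a = 168 a$)
$\frac{1}{\left(\left(-188007 - 32433\right) - 194647\right) + g{\left(\frac{600}{758} \right)}} = \frac{1}{\left(\left(-188007 - 32433\right) - 194647\right) + 168 \cdot \frac{600}{758}} = \frac{1}{\left(-220440 - 194647\right) + 168 \cdot 600 \cdot \frac{1}{758}} = \frac{1}{-415087 + 168 \cdot \frac{300}{379}} = \frac{1}{-415087 + \frac{50400}{379}} = \frac{1}{- \frac{157267573}{379}} = - \frac{379}{157267573}$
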